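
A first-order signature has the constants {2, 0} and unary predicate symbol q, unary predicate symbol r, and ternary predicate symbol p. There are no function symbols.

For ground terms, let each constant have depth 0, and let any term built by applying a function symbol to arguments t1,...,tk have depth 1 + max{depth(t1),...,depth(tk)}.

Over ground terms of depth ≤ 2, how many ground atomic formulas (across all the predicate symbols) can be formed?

12

First count ground terms of depth ≤ 2.
With no function symbols every ground term is a constant, so there are exactly 2 ground terms at every depth bound.
N_0 = 2
N_1 = 2
N_2 = 2
Explicitly: 2, 0.
So |H| = 2.
A ground atom is a predicate applied to a tuple of terms from H, so the count is the sum over predicates of |H|^arity:
  q: 2;  r: 2;  p: 2^3 = 8
Total ground atoms: 2 + 2 + 8 = 12.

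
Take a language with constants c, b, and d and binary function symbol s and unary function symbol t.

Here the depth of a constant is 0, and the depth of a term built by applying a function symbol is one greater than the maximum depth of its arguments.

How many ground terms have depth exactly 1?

12

Count level by level. With function symbols s/2, t/1, the terms of depth ≤ k are the 3 constants together with each function applied to depth-≤(k−1) tuples, so N_k = 3 + N_{k-1}^2 + N_{k-1}.
N_0 = 3
N_1 = 3 + 3^2 + 3 = 15
Terms of depth exactly 1: N_1 − N_0 = 15 − 3 = 12.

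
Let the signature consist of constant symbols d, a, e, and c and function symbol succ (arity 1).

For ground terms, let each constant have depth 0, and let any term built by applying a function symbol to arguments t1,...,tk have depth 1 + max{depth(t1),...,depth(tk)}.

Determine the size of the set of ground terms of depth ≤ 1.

8

Write N_k for the number of ground terms of depth ≤ k. A term of depth ≤ k is either a constant or a function symbol applied to arguments of depth ≤ k−1, so N_k = 4 + N_{k-1}.
N_0 = 4
N_1 = 4 + 4 = 8
Explicitly: d, a, e, c, succ(d), succ(a), succ(e), succ(c).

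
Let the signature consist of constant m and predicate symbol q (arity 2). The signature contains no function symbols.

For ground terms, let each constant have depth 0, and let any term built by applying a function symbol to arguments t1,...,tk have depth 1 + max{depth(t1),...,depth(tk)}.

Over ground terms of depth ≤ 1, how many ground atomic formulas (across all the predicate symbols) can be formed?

First count ground terms of depth ≤ 1.
With no function symbols every ground term is a constant, so there is exactly 1 ground term at every depth bound.
N_0 = 1
N_1 = 1
Explicitly: m.
So |H| = 1.
For each predicate symbol, the number of ground atoms is |H| raised to its arity; summing:
  q: 1^2 = 1
Total ground atoms: 1.

1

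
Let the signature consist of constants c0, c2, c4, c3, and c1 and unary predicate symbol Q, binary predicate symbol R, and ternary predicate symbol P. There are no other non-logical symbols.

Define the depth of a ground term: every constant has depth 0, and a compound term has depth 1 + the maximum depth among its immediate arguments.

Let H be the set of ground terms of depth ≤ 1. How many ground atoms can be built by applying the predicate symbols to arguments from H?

155

First count ground terms of depth ≤ 1.
With no function symbols every ground term is a constant, so there are exactly 5 ground terms at every depth bound.
N_0 = 5
N_1 = 5
So |H| = 5.
Ground atoms are formed by filling each argument slot of a predicate with a term from H, so an r-ary predicate gives |H|^r atoms:
  Q: 5;  R: 5^2 = 25;  P: 5^3 = 125
Total ground atoms: 5 + 25 + 125 = 155.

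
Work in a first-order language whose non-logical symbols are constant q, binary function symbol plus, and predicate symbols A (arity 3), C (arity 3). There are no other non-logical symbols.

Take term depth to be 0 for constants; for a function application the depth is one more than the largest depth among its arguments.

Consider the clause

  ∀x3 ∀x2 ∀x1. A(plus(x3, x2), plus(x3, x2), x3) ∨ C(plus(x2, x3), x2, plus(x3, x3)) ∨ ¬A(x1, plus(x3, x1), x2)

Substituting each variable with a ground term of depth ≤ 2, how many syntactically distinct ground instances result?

Ground terms of depth ≤ 2:
  Let N_k count ground terms of depth at most k. Each non-constant term of depth ≤ k is some function symbol applied to depth-≤(k−1) arguments, giving N_k = 1 + N_{k-1}^2.
  N_0 = 1
  N_1 = 1 + 1^2 = 2
  N_2 = 1 + 2^2 = 5
  Explicitly: q, plus(q, q), plus(q, plus(q, q)), plus(plus(q, q), q), plus(plus(q, q), plus(q, q)).
So there are 5 ground terms available for substitution.
Each of x3, x2, x1 ranges independently over the available ground terms, and distinct assignments produce distinct instances.
Number of ground instances = 5^3 = 125.

125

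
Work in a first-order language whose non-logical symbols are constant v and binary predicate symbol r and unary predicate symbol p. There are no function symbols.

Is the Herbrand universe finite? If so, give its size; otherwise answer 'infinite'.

There are no function symbols, so the only ground term is the single constant.
The Herbrand universe is {v}, finite with 1 element.

1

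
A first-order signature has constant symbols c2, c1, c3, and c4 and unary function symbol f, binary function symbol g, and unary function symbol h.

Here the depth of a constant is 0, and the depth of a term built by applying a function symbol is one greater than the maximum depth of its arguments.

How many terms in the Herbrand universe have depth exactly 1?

Count level by level. With function symbols f/1, g/2, h/1, the terms of depth ≤ k are the 4 constants together with each function applied to depth-≤(k−1) tuples, so N_k = 4 + N_{k-1} + N_{k-1}^2 + N_{k-1}.
N_0 = 4
N_1 = 4 + 4 + 4^2 + 4 = 28
Terms of depth exactly 1: N_1 − N_0 = 28 − 4 = 24.

24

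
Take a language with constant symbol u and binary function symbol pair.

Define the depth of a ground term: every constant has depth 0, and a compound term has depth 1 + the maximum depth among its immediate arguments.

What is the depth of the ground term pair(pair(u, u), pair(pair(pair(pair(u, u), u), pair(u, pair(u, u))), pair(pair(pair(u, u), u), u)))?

depth(pair(u, u)) = 1 + max(0, 0) = 1
depth(pair(pair(u, u), u)) = 1 + max(1, 0) = 2
depth(pair(u, pair(u, u))) = 1 + max(0, 1) = 2
depth(pair(pair(pair(u, u), u), pair(u, pair(u, u)))) = 1 + max(2, 2) = 3
depth(pair(pair(pair(u, u), u), u)) = 1 + max(2, 0) = 3
depth(pair(pair(pair(pair(u, u), u), pair(u, pair(u, u))), pair(pair(pair(u, u), u), u))) = 1 + max(3, 3) = 4
depth(pair(pair(u, u), pair(pair(pair(pair(u, u), u), pair(u, pair(u, u))), pair(pair(pair(u, u), u), u)))) = 1 + max(1, 4) = 5

5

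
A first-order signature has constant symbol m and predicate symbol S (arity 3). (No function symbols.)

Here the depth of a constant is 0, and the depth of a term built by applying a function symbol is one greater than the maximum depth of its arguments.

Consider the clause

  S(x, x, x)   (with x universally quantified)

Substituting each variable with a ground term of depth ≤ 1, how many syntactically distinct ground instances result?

1

Ground terms of depth ≤ 1:
  With no function symbols every ground term is a constant, so there is exactly 1 ground term at every depth bound.
  N_0 = 1
  N_1 = 1
So there is exactly 1 ground term available for substitution.
There is 1 variable to instantiate (x),  occurring in at least one literal, so different choices give different ground instances.
Number of ground instances = 1.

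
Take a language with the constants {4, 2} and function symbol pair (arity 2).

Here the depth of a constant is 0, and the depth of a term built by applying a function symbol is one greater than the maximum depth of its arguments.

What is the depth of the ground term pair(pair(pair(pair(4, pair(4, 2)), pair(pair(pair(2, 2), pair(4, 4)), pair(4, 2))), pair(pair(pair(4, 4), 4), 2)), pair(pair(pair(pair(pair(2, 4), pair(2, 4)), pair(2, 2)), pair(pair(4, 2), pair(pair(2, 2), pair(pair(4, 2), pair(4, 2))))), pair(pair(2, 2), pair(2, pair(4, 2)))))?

depth(pair(4, 2)) = 1 + max(0, 0) = 1
depth(pair(4, pair(4, 2))) = 1 + max(0, 1) = 2
depth(pair(2, 2)) = 1 + max(0, 0) = 1
depth(pair(4, 4)) = 1 + max(0, 0) = 1
depth(pair(pair(2, 2), pair(4, 4))) = 1 + max(1, 1) = 2
depth(pair(pair(pair(2, 2), pair(4, 4)), pair(4, 2))) = 1 + max(2, 1) = 3
depth(pair(pair(4, pair(4, 2)), pair(pair(pair(2, 2), pair(4, 4)), pair(4, 2)))) = 1 + max(2, 3) = 4
depth(pair(pair(4, 4), 4)) = 1 + max(1, 0) = 2
depth(pair(pair(pair(4, 4), 4), 2)) = 1 + max(2, 0) = 3
depth(pair(pair(pair(4, pair(4, 2)), pair(pair(pair(2, 2), pair(4, 4)), pair(4, 2))), pair(pair(pair(4, 4), 4), 2))) = 1 + max(4, 3) = 5
depth(pair(2, 4)) = 1 + max(0, 0) = 1
depth(pair(pair(2, 4), pair(2, 4))) = 1 + max(1, 1) = 2
depth(pair(pair(pair(2, 4), pair(2, 4)), pair(2, 2))) = 1 + max(2, 1) = 3
depth(pair(pair(4, 2), pair(4, 2))) = 1 + max(1, 1) = 2
depth(pair(pair(2, 2), pair(pair(4, 2), pair(4, 2)))) = 1 + max(1, 2) = 3
depth(pair(pair(4, 2), pair(pair(2, 2), pair(pair(4, 2), pair(4, 2))))) = 1 + max(1, 3) = 4
depth(pair(pair(pair(pair(2, 4), pair(2, 4)), pair(2, 2)), pair(pair(4, 2), pair(pair(2, 2), pair(pair(4, 2), pair(4, 2)))))) = 1 + max(3, 4) = 5
depth(pair(2, pair(4, 2))) = 1 + max(0, 1) = 2
depth(pair(pair(2, 2), pair(2, pair(4, 2)))) = 1 + max(1, 2) = 3
depth(pair(pair(pair(pair(pair(2, 4), pair(2, 4)), pair(2, 2)), pair(pair(4, 2), pair(pair(2, 2), pair(pair(4, 2), pair(4, 2))))), pair(pair(2, 2), pair(2, pair(4, 2))))) = 1 + max(5, 3) = 6
depth(pair(pair(pair(pair(4, pair(4, 2)), pair(pair(pair(2, 2), pair(4, 4)), pair(4, 2))), pair(pair(pair(4, 4), 4), 2)), pair(pair(pair(pair(pair(2, 4), pair(2, 4)), pair(2, 2)), pair(pair(4, 2), pair(pair(2, 2), pair(pair(4, 2), pair(4, 2))))), pair(pair(2, 2), pair(2, pair(4, 2)))))) = 1 + max(5, 6) = 7

7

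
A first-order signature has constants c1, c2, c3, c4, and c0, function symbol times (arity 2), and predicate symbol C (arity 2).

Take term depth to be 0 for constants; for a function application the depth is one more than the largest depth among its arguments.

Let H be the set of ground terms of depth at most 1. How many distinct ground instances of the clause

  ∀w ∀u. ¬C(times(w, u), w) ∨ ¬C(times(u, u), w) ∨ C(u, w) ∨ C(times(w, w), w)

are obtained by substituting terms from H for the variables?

900

Ground terms of depth ≤ 1:
  If N_k denotes the number of depth-≤k ground terms, the 5 constants give N_0 = 5, and each function symbol of arity r contributes N_{k-1}^r new terms at level k: N_k = 5 + N_{k-1}^2.
  N_0 = 5
  N_1 = 5 + 5^2 = 30
So there are 30 ground terms available for substitution.
The body mentions every one of the 2 quantified variables; since ground terms form a free algebra, no two substitutions collapse to the same formula.
Number of ground instances = 30^2 = 900.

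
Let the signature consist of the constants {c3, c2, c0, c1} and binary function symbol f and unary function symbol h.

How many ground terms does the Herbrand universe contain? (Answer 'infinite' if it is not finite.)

The signature has at least one function symbol (f, arity 2) and at least one constant (c3).
Iterating f gives infinitely many distinct ground terms: c3, f(c3, c3), f(f(c3, c3), f(c3, c3)), ...
So the Herbrand universe is infinite.

infinite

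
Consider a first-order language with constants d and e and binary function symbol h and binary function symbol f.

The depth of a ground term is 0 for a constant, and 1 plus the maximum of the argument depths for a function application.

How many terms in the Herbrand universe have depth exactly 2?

192

Let N_k count ground terms of depth at most k. Each non-constant term of depth ≤ k is some function symbol applied to depth-≤(k−1) arguments, giving N_k = 2 + N_{k-1}^2 + N_{k-1}^2.
N_0 = 2
N_1 = 2 + 2^2 + 2^2 = 10
N_2 = 2 + 10^2 + 10^2 = 202
Terms of depth exactly 2: N_2 − N_1 = 202 − 10 = 192.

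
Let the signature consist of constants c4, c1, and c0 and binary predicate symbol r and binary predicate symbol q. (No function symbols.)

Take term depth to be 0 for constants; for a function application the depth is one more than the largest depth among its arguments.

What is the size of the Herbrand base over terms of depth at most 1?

First count ground terms of depth ≤ 1.
With no function symbols every ground term is a constant, so there are exactly 3 ground terms at every depth bound.
N_0 = 3
N_1 = 3
Explicitly: c4, c1, c0.
So |H| = 3.
Ground atoms are formed by filling each argument slot of a predicate with a term from H, so an r-ary predicate gives |H|^r atoms:
  r: 3^2 = 9;  q: 3^2 = 9
Total ground atoms: 9 + 9 = 18.

18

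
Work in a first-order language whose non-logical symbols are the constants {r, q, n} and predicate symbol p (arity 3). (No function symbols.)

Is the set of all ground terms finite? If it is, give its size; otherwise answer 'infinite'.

There are no function symbols, so every ground term is one of the 3 constants.
The Herbrand universe is {r, q, n}, which is finite with 3 elements.

3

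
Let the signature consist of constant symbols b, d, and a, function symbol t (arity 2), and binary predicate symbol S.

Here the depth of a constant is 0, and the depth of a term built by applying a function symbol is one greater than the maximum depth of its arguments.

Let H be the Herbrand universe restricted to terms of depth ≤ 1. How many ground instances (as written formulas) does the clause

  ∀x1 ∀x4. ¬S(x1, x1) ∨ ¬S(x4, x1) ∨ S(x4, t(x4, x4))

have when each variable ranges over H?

Ground terms of depth ≤ 1:
  Write N_k for the number of ground terms of depth ≤ k. A term of depth ≤ k is either a constant or a function symbol applied to arguments of depth ≤ k−1, so N_k = 3 + N_{k-1}^2.
  N_0 = 3
  N_1 = 3 + 3^2 = 12
So there are 12 ground terms available for substitution.
The body mentions every one of the 2 quantified variables; since ground terms form a free algebra, no two substitutions collapse to the same formula.
Number of ground instances = 12^2 = 144.

144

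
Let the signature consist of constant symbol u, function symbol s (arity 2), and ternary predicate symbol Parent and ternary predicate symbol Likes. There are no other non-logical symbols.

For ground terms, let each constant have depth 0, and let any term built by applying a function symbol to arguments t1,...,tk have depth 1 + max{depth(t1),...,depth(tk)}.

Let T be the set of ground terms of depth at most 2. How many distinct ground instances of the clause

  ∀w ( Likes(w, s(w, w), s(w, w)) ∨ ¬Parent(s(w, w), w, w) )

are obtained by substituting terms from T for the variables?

Ground terms of depth ≤ 2:
  If N_k denotes the number of depth-≤k ground terms, the 1 constant gives N_0 = 1, and each function symbol of arity r contributes N_{k-1}^r new terms at level k: N_k = 1 + N_{k-1}^2.
  N_0 = 1
  N_1 = 1 + 1^2 = 2
  N_2 = 1 + 2^2 = 5
So there are 5 ground terms available for substitution.
The clause has 1 distinct variable (w), which appears in the body. In the free term algebra distinct substitutions yield syntactically distinct ground instances.
Number of ground instances = 5.

5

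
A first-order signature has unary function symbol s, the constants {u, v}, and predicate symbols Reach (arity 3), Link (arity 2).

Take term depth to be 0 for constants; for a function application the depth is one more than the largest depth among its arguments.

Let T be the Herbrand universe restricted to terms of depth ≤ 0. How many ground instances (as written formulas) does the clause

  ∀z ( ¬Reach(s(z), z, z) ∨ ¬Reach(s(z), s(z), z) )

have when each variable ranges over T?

2

Ground terms of depth ≤ 0:
  Let N_k = |{terms of depth ≤ k}|. Then N_0 = 2 and N_k = 2 + N_{k-1} for k ≥ 1 (one summand per function symbol, arity giving the exponent).
  N_0 = 2
  Explicitly: u, v.
So there are 2 ground terms available for substitution.
The variable z ranges independently over the available ground terms, and distinct assignments produce distinct instances.
Number of ground instances = 2.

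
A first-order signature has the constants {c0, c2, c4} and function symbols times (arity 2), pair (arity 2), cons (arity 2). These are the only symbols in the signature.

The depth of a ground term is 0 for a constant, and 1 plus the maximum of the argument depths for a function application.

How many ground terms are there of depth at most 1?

Let N_k = |{terms of depth ≤ k}|. Then N_0 = 3 and N_k = 3 + N_{k-1}^2 + N_{k-1}^2 + N_{k-1}^2 for k ≥ 1 (one summand per function symbol, arity giving the exponent).
N_0 = 3
N_1 = 3 + 3^2 + 3^2 + 3^2 = 30

30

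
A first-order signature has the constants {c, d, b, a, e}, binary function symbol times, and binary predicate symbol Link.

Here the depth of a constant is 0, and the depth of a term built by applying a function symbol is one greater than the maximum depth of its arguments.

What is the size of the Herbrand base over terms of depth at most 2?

819025

First count ground terms of depth ≤ 2.
If N_k denotes the number of depth-≤k ground terms, the 5 constants give N_0 = 5, and each function symbol of arity r contributes N_{k-1}^r new terms at level k: N_k = 5 + N_{k-1}^2.
N_0 = 5
N_1 = 5 + 5^2 = 30
N_2 = 5 + 30^2 = 905
So |H| = 905.
Each predicate of arity r yields |H|^r ground atoms (one per choice of an r-tuple from H):
  Link: 905^2 = 819025
Total ground atoms: 819025.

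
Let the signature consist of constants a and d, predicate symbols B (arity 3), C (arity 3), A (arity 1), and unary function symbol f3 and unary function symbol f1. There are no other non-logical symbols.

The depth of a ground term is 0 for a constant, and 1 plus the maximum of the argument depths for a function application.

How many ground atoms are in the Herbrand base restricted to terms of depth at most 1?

438

First count ground terms of depth ≤ 1.
Write N_k for the number of ground terms of depth ≤ k. A term of depth ≤ k is either a constant or a function symbol applied to arguments of depth ≤ k−1, so N_k = 2 + N_{k-1} + N_{k-1}.
N_0 = 2
N_1 = 2 + 2 + 2 = 6
Explicitly: a, d, f3(a), f3(d), f1(a), f1(d).
So |H| = 6.
A ground atom is a predicate applied to a tuple of terms from H, so the count is the sum over predicates of |H|^arity:
  B: 6^3 = 216;  C: 6^3 = 216;  A: 6
Total ground atoms: 216 + 216 + 6 = 438.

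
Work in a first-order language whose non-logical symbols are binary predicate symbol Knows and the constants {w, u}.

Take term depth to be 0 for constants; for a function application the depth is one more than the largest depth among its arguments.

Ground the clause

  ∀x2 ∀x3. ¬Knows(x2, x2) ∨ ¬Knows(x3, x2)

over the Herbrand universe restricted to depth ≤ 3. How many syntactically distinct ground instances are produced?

4

Ground terms of depth ≤ 3:
  With no function symbols every ground term is a constant, so there are exactly 2 ground terms at every depth bound.
  N_0 = 2
  N_1 = 2
  N_2 = 2
  N_3 = 2
  Explicitly: w, u.
So there are 2 ground terms available for substitution.
There are 2 variables to instantiate (x2, x3), each occurring in at least one literal, so different choices give different ground instances.
Number of ground instances = 2^2 = 4.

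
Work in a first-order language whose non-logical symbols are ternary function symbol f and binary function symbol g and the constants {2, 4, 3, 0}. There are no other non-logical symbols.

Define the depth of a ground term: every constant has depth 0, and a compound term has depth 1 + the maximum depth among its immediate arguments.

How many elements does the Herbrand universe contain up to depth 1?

84

Let N_k count ground terms of depth at most k. Each non-constant term of depth ≤ k is some function symbol applied to depth-≤(k−1) arguments, giving N_k = 4 + N_{k-1}^3 + N_{k-1}^2.
N_0 = 4
N_1 = 4 + 4^3 + 4^2 = 84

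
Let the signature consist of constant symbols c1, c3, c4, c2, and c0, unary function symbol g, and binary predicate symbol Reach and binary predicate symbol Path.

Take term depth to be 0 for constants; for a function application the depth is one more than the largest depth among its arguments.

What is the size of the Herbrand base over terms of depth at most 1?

First count ground terms of depth ≤ 1.
Let N_k count ground terms of depth at most k. Each non-constant term of depth ≤ k is some function symbol applied to depth-≤(k−1) arguments, giving N_k = 5 + N_{k-1}.
N_0 = 5
N_1 = 5 + 5 = 10
Explicitly: c1, c3, c4, c2, c0, g(c1), g(c3), g(c4), g(c2), g(c0).
So |H| = 10.
For each predicate symbol, the number of ground atoms is |H| raised to its arity; summing:
  Reach: 10^2 = 100;  Path: 10^2 = 100
Total ground atoms: 100 + 100 = 200.

200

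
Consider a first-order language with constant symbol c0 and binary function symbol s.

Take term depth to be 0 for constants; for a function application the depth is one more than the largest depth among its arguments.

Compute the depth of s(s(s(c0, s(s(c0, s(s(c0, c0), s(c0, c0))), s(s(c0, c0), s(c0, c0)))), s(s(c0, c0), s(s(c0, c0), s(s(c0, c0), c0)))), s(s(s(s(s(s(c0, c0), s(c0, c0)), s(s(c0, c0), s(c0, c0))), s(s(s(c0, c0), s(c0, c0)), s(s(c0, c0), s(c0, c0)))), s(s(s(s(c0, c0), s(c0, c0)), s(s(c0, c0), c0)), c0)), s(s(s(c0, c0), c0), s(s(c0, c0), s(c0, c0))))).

7

depth(s(c0, c0)) = 1 + max(0, 0) = 1
depth(s(s(c0, c0), s(c0, c0))) = 1 + max(1, 1) = 2
depth(s(c0, s(s(c0, c0), s(c0, c0)))) = 1 + max(0, 2) = 3
depth(s(s(c0, s(s(c0, c0), s(c0, c0))), s(s(c0, c0), s(c0, c0)))) = 1 + max(3, 2) = 4
depth(s(c0, s(s(c0, s(s(c0, c0), s(c0, c0))), s(s(c0, c0), s(c0, c0))))) = 1 + max(0, 4) = 5
depth(s(s(c0, c0), c0)) = 1 + max(1, 0) = 2
depth(s(s(c0, c0), s(s(c0, c0), c0))) = 1 + max(1, 2) = 3
depth(s(s(c0, c0), s(s(c0, c0), s(s(c0, c0), c0)))) = 1 + max(1, 3) = 4
depth(s(s(c0, s(s(c0, s(s(c0, c0), s(c0, c0))), s(s(c0, c0), s(c0, c0)))), s(s(c0, c0), s(s(c0, c0), s(s(c0, c0), c0))))) = 1 + max(5, 4) = 6
depth(s(s(s(c0, c0), s(c0, c0)), s(s(c0, c0), s(c0, c0)))) = 1 + max(2, 2) = 3
depth(s(s(s(s(c0, c0), s(c0, c0)), s(s(c0, c0), s(c0, c0))), s(s(s(c0, c0), s(c0, c0)), s(s(c0, c0), s(c0, c0))))) = 1 + max(3, 3) = 4
depth(s(s(s(c0, c0), s(c0, c0)), s(s(c0, c0), c0))) = 1 + max(2, 2) = 3
depth(s(s(s(s(c0, c0), s(c0, c0)), s(s(c0, c0), c0)), c0)) = 1 + max(3, 0) = 4
depth(s(s(s(s(s(c0, c0), s(c0, c0)), s(s(c0, c0), s(c0, c0))), s(s(s(c0, c0), s(c0, c0)), s(s(c0, c0), s(c0, c0)))), s(s(s(s(c0, c0), s(c0, c0)), s(s(c0, c0), c0)), c0))) = 1 + max(4, 4) = 5
depth(s(s(s(c0, c0), c0), s(s(c0, c0), s(c0, c0)))) = 1 + max(2, 2) = 3
depth(s(s(s(s(s(s(c0, c0), s(c0, c0)), s(s(c0, c0), s(c0, c0))), s(s(s(c0, c0), s(c0, c0)), s(s(c0, c0), s(c0, c0)))), s(s(s(s(c0, c0), s(c0, c0)), s(s(c0, c0), c0)), c0)), s(s(s(c0, c0), c0), s(s(c0, c0), s(c0, c0))))) = 1 + max(5, 3) = 6
depth(s(s(s(c0, s(s(c0, s(s(c0, c0), s(c0, c0))), s(s(c0, c0), s(c0, c0)))), s(s(c0, c0), s(s(c0, c0), s(s(c0, c0), c0)))), s(s(s(s(s(s(c0, c0), s(c0, c0)), s(s(c0, c0), s(c0, c0))), s(s(s(c0, c0), s(c0, c0)), s(s(c0, c0), s(c0, c0)))), s(s(s(s(c0, c0), s(c0, c0)), s(s(c0, c0), c0)), c0)), s(s(s(c0, c0), c0), s(s(c0, c0), s(c0, c0)))))) = 1 + max(6, 6) = 7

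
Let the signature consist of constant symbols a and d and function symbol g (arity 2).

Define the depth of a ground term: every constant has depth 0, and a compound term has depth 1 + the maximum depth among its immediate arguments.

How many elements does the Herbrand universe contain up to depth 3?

Let N_k = |{terms of depth ≤ k}|. Then N_0 = 2 and N_k = 2 + N_{k-1}^2 for k ≥ 1 (one summand per function symbol, arity giving the exponent).
N_0 = 2
N_1 = 2 + 2^2 = 6
N_2 = 2 + 6^2 = 38
N_3 = 2 + 38^2 = 1446

1446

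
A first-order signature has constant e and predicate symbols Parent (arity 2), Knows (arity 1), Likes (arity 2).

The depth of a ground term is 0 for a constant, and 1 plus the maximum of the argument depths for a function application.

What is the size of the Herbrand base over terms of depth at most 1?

First count ground terms of depth ≤ 1.
With no function symbols every ground term is a constant, so there is exactly 1 ground term at every depth bound.
N_0 = 1
N_1 = 1
So |H| = 1.
Each predicate of arity r yields |H|^r ground atoms (one per choice of an r-tuple from H):
  Parent: 1^2 = 1;  Knows: 1;  Likes: 1^2 = 1
Total ground atoms: 1 + 1 + 1 = 3.

3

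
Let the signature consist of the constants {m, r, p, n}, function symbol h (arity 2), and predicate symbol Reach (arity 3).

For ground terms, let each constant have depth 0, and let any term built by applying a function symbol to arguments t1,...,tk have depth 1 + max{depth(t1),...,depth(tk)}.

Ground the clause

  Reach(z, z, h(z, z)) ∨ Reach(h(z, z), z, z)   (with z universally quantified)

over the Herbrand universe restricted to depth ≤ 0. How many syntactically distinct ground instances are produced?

Ground terms of depth ≤ 0:
  Write N_k for the number of ground terms of depth ≤ k. A term of depth ≤ k is either a constant or a function symbol applied to arguments of depth ≤ k−1, so N_k = 4 + N_{k-1}^2.
  N_0 = 4
  Explicitly: m, r, p, n.
So there are 4 ground terms available for substitution.
The clause has 1 distinct variable (z), which appears in the body. In the free term algebra distinct substitutions yield syntactically distinct ground instances.
Number of ground instances = 4.

4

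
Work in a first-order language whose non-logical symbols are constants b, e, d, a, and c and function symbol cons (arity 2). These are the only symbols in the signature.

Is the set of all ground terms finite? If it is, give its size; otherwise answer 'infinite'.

infinite

The signature has at least one function symbol (cons, arity 2) and at least one constant (b).
Iterating cons gives infinitely many distinct ground terms: b, cons(b, b), cons(cons(b, b), cons(b, b)), ...
So the Herbrand universe is infinite.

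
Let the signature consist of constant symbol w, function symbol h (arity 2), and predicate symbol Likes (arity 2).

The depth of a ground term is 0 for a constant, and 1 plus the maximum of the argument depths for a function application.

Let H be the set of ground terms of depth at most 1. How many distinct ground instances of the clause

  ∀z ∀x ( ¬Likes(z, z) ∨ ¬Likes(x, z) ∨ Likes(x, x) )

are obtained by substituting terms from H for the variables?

4

Ground terms of depth ≤ 1:
  Let N_k count ground terms of depth at most k. Each non-constant term of depth ≤ k is some function symbol applied to depth-≤(k−1) arguments, giving N_k = 1 + N_{k-1}^2.
  N_0 = 1
  N_1 = 1 + 1^2 = 2
  Explicitly: w, h(w, w).
So there are 2 ground terms available for substitution.
The body mentions every one of the 2 quantified variables; since ground terms form a free algebra, no two substitutions collapse to the same formula.
Number of ground instances = 2^2 = 4.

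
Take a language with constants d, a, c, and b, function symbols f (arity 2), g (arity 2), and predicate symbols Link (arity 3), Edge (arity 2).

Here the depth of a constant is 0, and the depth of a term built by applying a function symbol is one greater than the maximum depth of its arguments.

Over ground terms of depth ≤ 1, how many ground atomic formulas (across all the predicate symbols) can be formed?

First count ground terms of depth ≤ 1.
Count level by level. With function symbols f/2, g/2, the terms of depth ≤ k are the 4 constants together with each function applied to depth-≤(k−1) tuples, so N_k = 4 + N_{k-1}^2 + N_{k-1}^2.
N_0 = 4
N_1 = 4 + 4^2 + 4^2 = 36
So |H| = 36.
Each predicate of arity r yields |H|^r ground atoms (one per choice of an r-tuple from H):
  Link: 36^3 = 46656;  Edge: 36^2 = 1296
Total ground atoms: 46656 + 1296 = 47952.

47952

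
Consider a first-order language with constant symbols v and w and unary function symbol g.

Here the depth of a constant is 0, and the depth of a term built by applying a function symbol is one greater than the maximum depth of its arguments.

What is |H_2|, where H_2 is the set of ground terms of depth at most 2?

Let N_k = |{terms of depth ≤ k}|. Then N_0 = 2 and N_k = 2 + N_{k-1} for k ≥ 1 (one summand per function symbol, arity giving the exponent).
N_0 = 2
N_1 = 2 + 2 = 4
N_2 = 2 + 4 = 6
Explicitly: v, w, g(v), g(w), g(g(v)), g(g(w)).

6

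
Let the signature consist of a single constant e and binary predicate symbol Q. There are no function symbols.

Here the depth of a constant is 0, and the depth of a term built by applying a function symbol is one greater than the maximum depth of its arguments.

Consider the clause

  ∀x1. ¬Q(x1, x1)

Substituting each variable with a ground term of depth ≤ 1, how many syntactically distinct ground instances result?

Ground terms of depth ≤ 1:
  With no function symbols every ground term is a constant, so there is exactly 1 ground term at every depth bound.
  N_0 = 1
  N_1 = 1
  Explicitly: e.
So there is exactly 1 ground term available for substitution.
The variable x1 ranges independently over the available ground terms, and distinct assignments produce distinct instances.
Number of ground instances = 1.

1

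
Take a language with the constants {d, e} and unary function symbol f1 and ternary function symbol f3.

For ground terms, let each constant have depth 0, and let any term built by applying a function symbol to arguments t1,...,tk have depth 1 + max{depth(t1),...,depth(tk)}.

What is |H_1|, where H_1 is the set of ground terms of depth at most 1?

12

Count level by level. With function symbols f1/1, f3/3, the terms of depth ≤ k are the 2 constants together with each function applied to depth-≤(k−1) tuples, so N_k = 2 + N_{k-1} + N_{k-1}^3.
N_0 = 2
N_1 = 2 + 2 + 2^3 = 12
Explicitly: d, e, f1(d), f1(e), f3(d, d, d), f3(d, d, e), f3(d, e, d), f3(d, e, e), f3(e, d, d), f3(e, d, e), f3(e, e, d), f3(e, e, e).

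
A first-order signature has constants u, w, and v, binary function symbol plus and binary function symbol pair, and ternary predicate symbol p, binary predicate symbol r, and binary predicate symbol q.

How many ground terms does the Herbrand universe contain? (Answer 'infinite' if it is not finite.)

infinite

The signature has at least one function symbol (plus, arity 2) and at least one constant (u).
Iterating plus gives infinitely many distinct ground terms: u, plus(u, u), plus(plus(u, u), plus(u, u)), ...
So the Herbrand universe is infinite.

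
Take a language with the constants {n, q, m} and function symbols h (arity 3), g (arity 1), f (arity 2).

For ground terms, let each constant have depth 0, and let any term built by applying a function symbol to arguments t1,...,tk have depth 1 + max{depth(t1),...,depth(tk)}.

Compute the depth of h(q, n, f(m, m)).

2

depth(f(m, m)) = 1 + max(0, 0) = 1
depth(h(q, n, f(m, m))) = 1 + max(0, 0, 1) = 2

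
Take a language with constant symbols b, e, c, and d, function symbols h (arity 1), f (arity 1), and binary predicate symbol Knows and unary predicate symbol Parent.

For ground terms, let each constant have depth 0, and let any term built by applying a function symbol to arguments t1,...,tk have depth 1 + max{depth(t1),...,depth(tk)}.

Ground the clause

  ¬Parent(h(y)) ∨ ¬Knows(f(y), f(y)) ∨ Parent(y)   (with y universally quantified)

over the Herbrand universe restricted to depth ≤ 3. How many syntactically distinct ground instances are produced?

Ground terms of depth ≤ 3:
  Let N_k count ground terms of depth at most k. Each non-constant term of depth ≤ k is some function symbol applied to depth-≤(k−1) arguments, giving N_k = 4 + N_{k-1} + N_{k-1}.
  N_0 = 4
  N_1 = 4 + 4 + 4 = 12
  N_2 = 4 + 12 + 12 = 28
  N_3 = 4 + 28 + 28 = 60
So there are 60 ground terms available for substitution.
There is 1 variable to instantiate (y),  occurring in at least one literal, so different choices give different ground instances.
Number of ground instances = 60.

60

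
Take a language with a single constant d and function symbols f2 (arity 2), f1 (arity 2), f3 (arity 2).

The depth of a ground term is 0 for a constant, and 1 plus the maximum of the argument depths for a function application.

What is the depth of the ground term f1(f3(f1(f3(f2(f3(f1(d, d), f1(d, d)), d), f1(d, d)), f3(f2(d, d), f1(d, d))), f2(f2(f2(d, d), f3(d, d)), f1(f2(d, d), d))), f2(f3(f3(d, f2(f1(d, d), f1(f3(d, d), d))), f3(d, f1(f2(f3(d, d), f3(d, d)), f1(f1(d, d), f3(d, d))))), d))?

7

depth(f1(d, d)) = 1 + max(0, 0) = 1
depth(f3(f1(d, d), f1(d, d))) = 1 + max(1, 1) = 2
depth(f2(f3(f1(d, d), f1(d, d)), d)) = 1 + max(2, 0) = 3
depth(f3(f2(f3(f1(d, d), f1(d, d)), d), f1(d, d))) = 1 + max(3, 1) = 4
depth(f2(d, d)) = 1 + max(0, 0) = 1
depth(f3(f2(d, d), f1(d, d))) = 1 + max(1, 1) = 2
depth(f1(f3(f2(f3(f1(d, d), f1(d, d)), d), f1(d, d)), f3(f2(d, d), f1(d, d)))) = 1 + max(4, 2) = 5
depth(f3(d, d)) = 1 + max(0, 0) = 1
depth(f2(f2(d, d), f3(d, d))) = 1 + max(1, 1) = 2
depth(f1(f2(d, d), d)) = 1 + max(1, 0) = 2
depth(f2(f2(f2(d, d), f3(d, d)), f1(f2(d, d), d))) = 1 + max(2, 2) = 3
depth(f3(f1(f3(f2(f3(f1(d, d), f1(d, d)), d), f1(d, d)), f3(f2(d, d), f1(d, d))), f2(f2(f2(d, d), f3(d, d)), f1(f2(d, d), d)))) = 1 + max(5, 3) = 6
depth(f1(f3(d, d), d)) = 1 + max(1, 0) = 2
depth(f2(f1(d, d), f1(f3(d, d), d))) = 1 + max(1, 2) = 3
depth(f3(d, f2(f1(d, d), f1(f3(d, d), d)))) = 1 + max(0, 3) = 4
depth(f2(f3(d, d), f3(d, d))) = 1 + max(1, 1) = 2
depth(f1(f1(d, d), f3(d, d))) = 1 + max(1, 1) = 2
depth(f1(f2(f3(d, d), f3(d, d)), f1(f1(d, d), f3(d, d)))) = 1 + max(2, 2) = 3
depth(f3(d, f1(f2(f3(d, d), f3(d, d)), f1(f1(d, d), f3(d, d))))) = 1 + max(0, 3) = 4
depth(f3(f3(d, f2(f1(d, d), f1(f3(d, d), d))), f3(d, f1(f2(f3(d, d), f3(d, d)), f1(f1(d, d), f3(d, d)))))) = 1 + max(4, 4) = 5
depth(f2(f3(f3(d, f2(f1(d, d), f1(f3(d, d), d))), f3(d, f1(f2(f3(d, d), f3(d, d)), f1(f1(d, d), f3(d, d))))), d)) = 1 + max(5, 0) = 6
depth(f1(f3(f1(f3(f2(f3(f1(d, d), f1(d, d)), d), f1(d, d)), f3(f2(d, d), f1(d, d))), f2(f2(f2(d, d), f3(d, d)), f1(f2(d, d), d))), f2(f3(f3(d, f2(f1(d, d), f1(f3(d, d), d))), f3(d, f1(f2(f3(d, d), f3(d, d)), f1(f1(d, d), f3(d, d))))), d))) = 1 + max(6, 6) = 7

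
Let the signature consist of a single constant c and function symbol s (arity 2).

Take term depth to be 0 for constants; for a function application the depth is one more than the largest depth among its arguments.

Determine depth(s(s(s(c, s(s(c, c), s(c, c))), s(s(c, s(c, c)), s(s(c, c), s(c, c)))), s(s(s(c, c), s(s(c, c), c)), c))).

depth(s(c, c)) = 1 + max(0, 0) = 1
depth(s(s(c, c), s(c, c))) = 1 + max(1, 1) = 2
depth(s(c, s(s(c, c), s(c, c)))) = 1 + max(0, 2) = 3
depth(s(c, s(c, c))) = 1 + max(0, 1) = 2
depth(s(s(c, s(c, c)), s(s(c, c), s(c, c)))) = 1 + max(2, 2) = 3
depth(s(s(c, s(s(c, c), s(c, c))), s(s(c, s(c, c)), s(s(c, c), s(c, c))))) = 1 + max(3, 3) = 4
depth(s(s(c, c), c)) = 1 + max(1, 0) = 2
depth(s(s(c, c), s(s(c, c), c))) = 1 + max(1, 2) = 3
depth(s(s(s(c, c), s(s(c, c), c)), c)) = 1 + max(3, 0) = 4
depth(s(s(s(c, s(s(c, c), s(c, c))), s(s(c, s(c, c)), s(s(c, c), s(c, c)))), s(s(s(c, c), s(s(c, c), c)), c))) = 1 + max(4, 4) = 5

5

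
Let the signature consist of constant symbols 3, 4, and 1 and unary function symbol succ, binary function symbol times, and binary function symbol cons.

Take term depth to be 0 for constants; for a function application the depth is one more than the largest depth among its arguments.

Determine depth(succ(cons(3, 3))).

2

depth(cons(3, 3)) = 1 + max(0, 0) = 1
depth(succ(cons(3, 3))) = 1 + depth(cons(3, 3)) = 1 + 1 = 2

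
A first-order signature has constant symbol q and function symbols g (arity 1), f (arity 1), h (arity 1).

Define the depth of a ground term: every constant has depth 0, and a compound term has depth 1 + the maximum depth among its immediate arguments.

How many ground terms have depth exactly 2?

9

Let N_k = |{terms of depth ≤ k}|. Then N_0 = 1 and N_k = 1 + N_{k-1} + N_{k-1} + N_{k-1} for k ≥ 1 (one summand per function symbol, arity giving the exponent).
N_0 = 1
N_1 = 1 + 1 + 1 + 1 = 4
N_2 = 1 + 4 + 4 + 4 = 13
Terms of depth exactly 2: N_2 − N_1 = 13 − 4 = 9.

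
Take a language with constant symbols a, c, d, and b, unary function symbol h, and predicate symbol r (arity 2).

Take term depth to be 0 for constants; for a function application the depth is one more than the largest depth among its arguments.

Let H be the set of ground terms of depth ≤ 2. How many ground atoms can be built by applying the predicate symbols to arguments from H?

144

First count ground terms of depth ≤ 2.
Write N_k for the number of ground terms of depth ≤ k. A term of depth ≤ k is either a constant or a function symbol applied to arguments of depth ≤ k−1, so N_k = 4 + N_{k-1}.
N_0 = 4
N_1 = 4 + 4 = 8
N_2 = 4 + 8 = 12
Explicitly: a, c, d, b, h(a), h(c), h(d), h(b), h(h(a)), h(h(c)), h(h(d)), h(h(b)).
So |H| = 12.
Ground atoms are formed by filling each argument slot of a predicate with a term from H, so an r-ary predicate gives |H|^r atoms:
  r: 12^2 = 144
Total ground atoms: 144.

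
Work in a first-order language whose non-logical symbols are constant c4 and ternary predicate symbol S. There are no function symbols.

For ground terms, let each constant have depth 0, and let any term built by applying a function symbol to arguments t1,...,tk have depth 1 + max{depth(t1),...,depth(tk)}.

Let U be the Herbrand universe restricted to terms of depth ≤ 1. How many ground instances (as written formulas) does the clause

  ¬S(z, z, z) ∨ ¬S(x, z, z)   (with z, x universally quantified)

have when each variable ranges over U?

1

Ground terms of depth ≤ 1:
  With no function symbols every ground term is a constant, so there is exactly 1 ground term at every depth bound.
  N_0 = 1
  N_1 = 1
So there is exactly 1 ground term available for substitution.
The clause has 2 distinct variables (z, x), each appearing in the body. In the free term algebra distinct substitutions yield syntactically distinct ground instances.
Number of ground instances = 1^2 = 1.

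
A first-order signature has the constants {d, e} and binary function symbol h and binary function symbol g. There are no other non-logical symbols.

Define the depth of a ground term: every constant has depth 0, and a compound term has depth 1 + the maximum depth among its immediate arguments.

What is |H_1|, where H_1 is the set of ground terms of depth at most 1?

If N_k denotes the number of depth-≤k ground terms, the 2 constants give N_0 = 2, and each function symbol of arity r contributes N_{k-1}^r new terms at level k: N_k = 2 + N_{k-1}^2 + N_{k-1}^2.
N_0 = 2
N_1 = 2 + 2^2 + 2^2 = 10
Explicitly: d, e, h(d, d), h(d, e), h(e, d), h(e, e), g(d, d), g(d, e), g(e, d), g(e, e).

10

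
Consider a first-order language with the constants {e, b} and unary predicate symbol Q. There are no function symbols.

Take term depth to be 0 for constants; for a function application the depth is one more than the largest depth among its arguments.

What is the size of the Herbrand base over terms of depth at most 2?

First count ground terms of depth ≤ 2.
With no function symbols every ground term is a constant, so there are exactly 2 ground terms at every depth bound.
N_0 = 2
N_1 = 2
N_2 = 2
Explicitly: e, b.
So |H| = 2.
A ground atom is a predicate applied to a tuple of terms from H, so the count is the sum over predicates of |H|^arity:
  Q: 2
Total ground atoms: 2.

2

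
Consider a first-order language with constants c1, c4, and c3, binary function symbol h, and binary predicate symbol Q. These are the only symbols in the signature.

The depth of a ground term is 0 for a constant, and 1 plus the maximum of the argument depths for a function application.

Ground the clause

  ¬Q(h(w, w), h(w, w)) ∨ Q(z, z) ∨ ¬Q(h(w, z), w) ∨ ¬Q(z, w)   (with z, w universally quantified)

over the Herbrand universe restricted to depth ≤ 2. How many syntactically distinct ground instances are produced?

Ground terms of depth ≤ 2:
  Let N_k count ground terms of depth at most k. Each non-constant term of depth ≤ k is some function symbol applied to depth-≤(k−1) arguments, giving N_k = 3 + N_{k-1}^2.
  N_0 = 3
  N_1 = 3 + 3^2 = 12
  N_2 = 3 + 12^2 = 147
So there are 147 ground terms available for substitution.
There are 2 variables to instantiate (z, w), each occurring in at least one literal, so different choices give different ground instances.
Number of ground instances = 147^2 = 21609.

21609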